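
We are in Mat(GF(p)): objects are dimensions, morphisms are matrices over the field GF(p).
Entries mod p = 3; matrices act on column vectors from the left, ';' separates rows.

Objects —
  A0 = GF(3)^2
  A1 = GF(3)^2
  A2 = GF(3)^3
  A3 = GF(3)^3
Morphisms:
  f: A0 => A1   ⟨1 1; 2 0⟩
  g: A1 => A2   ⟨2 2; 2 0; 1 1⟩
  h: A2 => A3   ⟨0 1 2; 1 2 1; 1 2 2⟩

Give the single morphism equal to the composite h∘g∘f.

  e0=[1,0] f=>[1,2] g=>[0,2,0] h=>[2,1,1]
  e1=[0,1] f=>[1,0] g=>[2,2,1] h=>[1,1,2]
result: ⟨2 1; 1 1; 1 2⟩

Answer: ⟨2 1; 1 1; 1 2⟩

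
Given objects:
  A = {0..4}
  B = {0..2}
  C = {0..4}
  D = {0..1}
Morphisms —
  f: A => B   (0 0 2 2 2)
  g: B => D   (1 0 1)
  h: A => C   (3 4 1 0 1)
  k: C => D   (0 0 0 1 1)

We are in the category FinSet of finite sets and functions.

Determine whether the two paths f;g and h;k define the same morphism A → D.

1) trace f;g:
  0 f=>0 g=>1
  1 f=>0 g=>1
  2 f=>2 g=>1
  3 f=>2 g=>1
  4 f=>2 g=>1
  result₁ = (1 1 1 1 1)
2) trace h;k:
  0 h=>3 k=>1
  1 h=>4 k=>1
  2 h=>1 k=>0
  3 h=>0 k=>0
  4 h=>1 k=>0
  result₂ = (1 1 0 0 0)
Equal? differ; not commutative

Answer: DOES NOT COMMUTE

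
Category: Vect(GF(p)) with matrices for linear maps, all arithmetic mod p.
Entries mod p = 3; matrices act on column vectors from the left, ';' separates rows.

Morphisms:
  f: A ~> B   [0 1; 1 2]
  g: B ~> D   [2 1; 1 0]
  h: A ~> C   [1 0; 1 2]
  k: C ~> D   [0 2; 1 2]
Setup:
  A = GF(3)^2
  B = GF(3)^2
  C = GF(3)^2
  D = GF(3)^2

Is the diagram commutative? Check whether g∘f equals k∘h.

Answer: DOES NOT COMMUTE

Derivation:
Path 1 = f;g:
  e0=(1,0) f~>(0,1) g~>(1,0)
  e1=(0,1) f~>(1,2) g~>(1,1)
  ⟦path⟧₁ = [1 1; 0 1]
Path 2 = h;k:
  e0=(1,0) h~>(1,1) k~>(2,0)
  e1=(0,1) h~>(0,2) k~>(1,1)
  ⟦path⟧₂ = [2 1; 0 1]
Equal? differ; not commutative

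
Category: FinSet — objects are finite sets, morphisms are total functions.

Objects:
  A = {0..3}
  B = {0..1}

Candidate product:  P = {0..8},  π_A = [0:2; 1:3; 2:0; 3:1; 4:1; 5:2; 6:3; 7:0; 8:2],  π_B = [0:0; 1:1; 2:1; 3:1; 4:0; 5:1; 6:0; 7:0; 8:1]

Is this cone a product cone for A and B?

Answer: NOT A VALID PRODUCT — |P|=9 ≠ |A|·|B|=8

Trace:
|A|·|B| = 4·2 = 8;  |P| = 9
  → cardinalities differ; no bijection possible.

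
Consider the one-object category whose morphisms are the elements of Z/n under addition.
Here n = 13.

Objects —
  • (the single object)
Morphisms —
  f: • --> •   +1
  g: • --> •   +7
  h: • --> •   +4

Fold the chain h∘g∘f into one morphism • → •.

Answer: +12

Trace:
  0 +1≡1 +7≡8 +4≡12  (mod 13)
⟦path⟧: +12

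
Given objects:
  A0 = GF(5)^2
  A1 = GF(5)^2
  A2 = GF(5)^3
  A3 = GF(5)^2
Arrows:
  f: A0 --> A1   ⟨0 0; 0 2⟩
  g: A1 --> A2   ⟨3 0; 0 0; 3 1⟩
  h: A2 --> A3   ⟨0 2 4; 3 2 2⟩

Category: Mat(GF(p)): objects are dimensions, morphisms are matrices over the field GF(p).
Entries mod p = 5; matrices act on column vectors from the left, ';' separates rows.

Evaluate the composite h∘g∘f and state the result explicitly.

  e0=(1,0) f-->(0,0) g-->(0,0,0) h-->(0,0)
  e1=(0,1) f-->(0,2) g-->(0,0,2) h-->(3,4)
result: ⟨0 3; 0 4⟩

Answer: ⟨0 3; 0 4⟩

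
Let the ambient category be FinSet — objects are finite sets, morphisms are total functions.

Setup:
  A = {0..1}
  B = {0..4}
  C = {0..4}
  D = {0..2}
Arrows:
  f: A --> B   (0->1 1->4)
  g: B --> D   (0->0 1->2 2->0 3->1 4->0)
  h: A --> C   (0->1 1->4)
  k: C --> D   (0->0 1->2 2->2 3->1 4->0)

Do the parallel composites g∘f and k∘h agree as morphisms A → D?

Answer: COMMUTES

Trace:
Along f;g (path 1):
  0 f-->1 g-->2
  1 f-->4 g-->0
  composite₁ = (0->2 1->0)
Along h;k (path 2):
  0 h-->1 k-->2
  1 h-->4 k-->0
  composite₂ = (0->2 1->0)
Equal? same morphism ✓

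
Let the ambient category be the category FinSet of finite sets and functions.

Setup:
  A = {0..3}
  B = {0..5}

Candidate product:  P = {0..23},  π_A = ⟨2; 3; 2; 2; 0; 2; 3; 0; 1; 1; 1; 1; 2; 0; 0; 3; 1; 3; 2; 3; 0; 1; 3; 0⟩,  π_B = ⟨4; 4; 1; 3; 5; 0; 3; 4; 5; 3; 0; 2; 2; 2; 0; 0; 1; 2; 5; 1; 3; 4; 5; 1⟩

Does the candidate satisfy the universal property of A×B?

|A|·|B| = 4·6 = 24;  |P| = 24
Check the pairing map k ↦ (π_A(k), π_B(k)):
  0 : (2,4)
  1 : (3,4)
  2 : (2,1)
  3 : (2,3)
  4 : (0,5)
  5 : (2,0)
  6 : (3,3)
  7 : (0,4)
  8 : (1,5)
  9 : (1,3)
  10 : (1,0)
  11 : (1,2)
  12 : (2,2)
  13 : (0,2)
  14 : (0,0)
  15 : (3,0)
  16 : (1,1)
  17 : (3,2)
  18 : (2,5)
  19 : (3,1)
  20 : (0,3)
  21 : (1,4)
  22 : (3,5)
  23 : (0,1)
distinct pairs in image: 24 / 24 needed
  → bijection onto A×B; projections well-typed.

Answer: VALID PRODUCT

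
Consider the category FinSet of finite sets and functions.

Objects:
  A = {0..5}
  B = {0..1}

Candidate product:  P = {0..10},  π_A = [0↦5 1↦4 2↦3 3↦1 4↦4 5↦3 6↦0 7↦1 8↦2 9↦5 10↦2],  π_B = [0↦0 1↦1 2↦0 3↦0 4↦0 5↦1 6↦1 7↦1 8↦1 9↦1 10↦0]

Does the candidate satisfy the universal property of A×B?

Answer: NOT A VALID PRODUCT — |P|=11 ≠ |A|·|B|=12

Trace:
|A|·|B| = 6·2 = 12;  |P| = 11
  → cardinalities differ; no bijection possible.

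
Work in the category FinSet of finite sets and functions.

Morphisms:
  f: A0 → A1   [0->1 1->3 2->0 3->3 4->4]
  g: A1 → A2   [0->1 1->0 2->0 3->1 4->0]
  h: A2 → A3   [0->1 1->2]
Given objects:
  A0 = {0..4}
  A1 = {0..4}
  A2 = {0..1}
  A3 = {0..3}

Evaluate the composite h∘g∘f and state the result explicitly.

Answer: [0->1 1->2 2->2 3->2 4->1]

Work:
  0 f→1 g→0 h→1
  1 f→3 g→1 h→2
  2 f→0 g→1 h→2
  3 f→3 g→1 h→2
  4 f→4 g→0 h→1
composite: [0->1 1->2 2->2 3->2 4->1]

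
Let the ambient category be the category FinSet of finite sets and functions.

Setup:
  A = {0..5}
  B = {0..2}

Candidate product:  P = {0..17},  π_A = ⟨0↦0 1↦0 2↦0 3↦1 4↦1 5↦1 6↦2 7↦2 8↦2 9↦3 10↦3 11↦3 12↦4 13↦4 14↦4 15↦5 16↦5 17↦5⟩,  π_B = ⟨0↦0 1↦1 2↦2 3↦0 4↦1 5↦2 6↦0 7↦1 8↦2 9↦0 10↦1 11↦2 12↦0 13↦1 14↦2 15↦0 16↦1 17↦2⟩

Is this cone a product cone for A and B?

Answer: VALID PRODUCT

Trace:
|A|·|B| = 6·3 = 18;  |P| = 18
Check the pairing map k ↦ (π_A(k), π_B(k)):
  0 ↦ (0,0)
  1 ↦ (0,1)
  2 ↦ (0,2)
  3 ↦ (1,0)
  4 ↦ (1,1)
  5 ↦ (1,2)
  6 ↦ (2,0)
  7 ↦ (2,1)
  8 ↦ (2,2)
  9 ↦ (3,0)
  10 ↦ (3,1)
  11 ↦ (3,2)
  12 ↦ (4,0)
  13 ↦ (4,1)
  14 ↦ (4,2)
  15 ↦ (5,0)
  16 ↦ (5,1)
  17 ↦ (5,2)
distinct pairs in image: 18 / 18 needed
  → bijection onto A×B; projections well-typed.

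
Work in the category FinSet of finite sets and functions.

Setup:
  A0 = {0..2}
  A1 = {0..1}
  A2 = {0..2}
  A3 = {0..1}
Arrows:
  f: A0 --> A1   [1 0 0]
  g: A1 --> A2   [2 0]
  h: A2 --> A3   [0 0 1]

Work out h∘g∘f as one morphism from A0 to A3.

Answer: [0 1 1]

Trace:
  0 f-->1 g-->0 h-->0
  1 f-->0 g-->2 h-->1
  2 f-->0 g-->2 h-->1
⟦path⟧: [0 1 1]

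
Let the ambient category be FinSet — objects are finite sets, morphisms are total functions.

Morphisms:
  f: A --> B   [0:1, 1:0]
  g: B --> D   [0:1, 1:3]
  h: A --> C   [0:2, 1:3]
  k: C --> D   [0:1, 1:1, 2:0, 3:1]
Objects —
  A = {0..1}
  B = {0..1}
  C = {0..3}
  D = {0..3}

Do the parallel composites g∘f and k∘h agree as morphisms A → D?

Along f;g (path 1):
  0 f-->1 g-->3
  1 f-->0 g-->1
  composite₁ = [0:3, 1:1]
Along h;k (path 2):
  0 h-->2 k-->0
  1 h-->3 k-->1
  composite₂ = [0:0, 1:1]
Equal? NO — does not commute

Answer: DOES NOT COMMUTE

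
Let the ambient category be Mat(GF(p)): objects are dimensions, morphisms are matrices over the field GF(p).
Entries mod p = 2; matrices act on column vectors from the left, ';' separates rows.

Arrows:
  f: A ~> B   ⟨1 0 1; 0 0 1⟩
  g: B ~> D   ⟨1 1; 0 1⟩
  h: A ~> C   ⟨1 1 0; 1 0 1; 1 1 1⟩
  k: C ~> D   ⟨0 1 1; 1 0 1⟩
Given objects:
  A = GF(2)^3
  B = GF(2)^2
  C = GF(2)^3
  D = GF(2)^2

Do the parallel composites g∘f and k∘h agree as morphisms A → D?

Answer: DOES NOT COMMUTE

Trace:
1) trace f;g:
  e0=[1,0,0] f~>[1,0] g~>[1,0]
  e1=[0,1,0] f~>[0,0] g~>[0,0]
  e2=[0,0,1] f~>[1,1] g~>[0,1]
  result₁ = ⟨1 0 0; 0 0 1⟩
2) trace h;k:
  e0=[1,0,0] h~>[1,1,1] k~>[0,0]
  e1=[0,1,0] h~>[1,0,1] k~>[1,0]
  e2=[0,0,1] h~>[0,1,1] k~>[0,1]
  result₂ = ⟨0 1 0; 0 0 1⟩
Equal? distinct morphisms ✗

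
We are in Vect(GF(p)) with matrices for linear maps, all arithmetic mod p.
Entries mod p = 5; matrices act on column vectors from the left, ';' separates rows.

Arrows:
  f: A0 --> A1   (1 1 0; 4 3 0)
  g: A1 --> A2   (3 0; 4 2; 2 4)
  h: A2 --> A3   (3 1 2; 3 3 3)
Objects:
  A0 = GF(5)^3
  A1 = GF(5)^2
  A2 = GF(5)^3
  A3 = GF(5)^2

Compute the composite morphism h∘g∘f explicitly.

  e0=(1,0,0) f-->(1,4) g-->(3,2,3) h-->(2,4)
  e1=(0,1,0) f-->(1,3) g-->(3,0,4) h-->(2,1)
  e2=(0,0,1) f-->(0,0) g-->(0,0,0) h-->(0,0)
composite: (2 2 0; 4 1 0)

Answer: (2 2 0; 4 1 0)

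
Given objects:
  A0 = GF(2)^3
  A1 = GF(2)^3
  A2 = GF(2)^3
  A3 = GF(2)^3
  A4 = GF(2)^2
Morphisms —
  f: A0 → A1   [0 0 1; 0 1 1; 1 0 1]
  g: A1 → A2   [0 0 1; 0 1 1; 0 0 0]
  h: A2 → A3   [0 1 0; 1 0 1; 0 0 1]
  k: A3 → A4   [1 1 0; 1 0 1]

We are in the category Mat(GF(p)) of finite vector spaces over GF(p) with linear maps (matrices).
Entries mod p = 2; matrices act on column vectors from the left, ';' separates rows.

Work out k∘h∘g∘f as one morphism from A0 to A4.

Answer: [0 1 1; 1 1 0]

Derivation:
  e0=(1,0,0) f→(0,0,1) g→(1,1,0) h→(1,1,0) k→(0,1)
  e1=(0,1,0) f→(0,1,0) g→(0,1,0) h→(1,0,0) k→(1,1)
  e2=(0,0,1) f→(1,1,1) g→(1,0,0) h→(0,1,0) k→(1,0)
result: [0 1 1; 1 1 0]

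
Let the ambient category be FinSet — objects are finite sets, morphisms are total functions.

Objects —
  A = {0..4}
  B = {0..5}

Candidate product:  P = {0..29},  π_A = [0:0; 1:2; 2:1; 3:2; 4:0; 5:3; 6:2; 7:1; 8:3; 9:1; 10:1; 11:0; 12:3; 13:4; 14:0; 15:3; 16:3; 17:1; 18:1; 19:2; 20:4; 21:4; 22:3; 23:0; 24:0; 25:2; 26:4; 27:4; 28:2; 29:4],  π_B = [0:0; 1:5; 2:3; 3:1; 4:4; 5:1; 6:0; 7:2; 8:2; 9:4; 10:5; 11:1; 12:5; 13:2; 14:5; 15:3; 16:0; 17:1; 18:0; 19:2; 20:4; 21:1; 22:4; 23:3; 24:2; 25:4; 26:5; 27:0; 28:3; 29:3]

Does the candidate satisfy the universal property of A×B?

Answer: VALID PRODUCT

Work:
|A|·|B| = 5·6 = 30;  |P| = 30
Check the pairing map k ↦ (π_A(k), π_B(k)):
  0 : (0,0)
  1 : (2,5)
  2 : (1,3)
  3 : (2,1)
  4 : (0,4)
  5 : (3,1)
  6 : (2,0)
  7 : (1,2)
  8 : (3,2)
  9 : (1,4)
  10 : (1,5)
  11 : (0,1)
  12 : (3,5)
  13 : (4,2)
  14 : (0,5)
  15 : (3,3)
  16 : (3,0)
  17 : (1,1)
  18 : (1,0)
  19 : (2,2)
  20 : (4,4)
  21 : (4,1)
  22 : (3,4)
  23 : (0,3)
  24 : (0,2)
  25 : (2,4)
  26 : (4,5)
  27 : (4,0)
  28 : (2,3)
  29 : (4,3)
distinct pairs in image: 30 / 30 needed
  → bijection onto A×B; projections well-typed.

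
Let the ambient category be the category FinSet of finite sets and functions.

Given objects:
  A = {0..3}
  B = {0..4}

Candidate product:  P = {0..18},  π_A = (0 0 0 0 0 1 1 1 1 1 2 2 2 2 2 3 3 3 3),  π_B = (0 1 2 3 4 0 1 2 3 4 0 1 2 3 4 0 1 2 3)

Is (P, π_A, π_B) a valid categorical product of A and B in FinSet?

|A|·|B| = 4·5 = 20;  |P| = 19
  → cardinalities differ; no bijection possible.

Answer: NOT A VALID PRODUCT — |P|=19 ≠ |A|·|B|=20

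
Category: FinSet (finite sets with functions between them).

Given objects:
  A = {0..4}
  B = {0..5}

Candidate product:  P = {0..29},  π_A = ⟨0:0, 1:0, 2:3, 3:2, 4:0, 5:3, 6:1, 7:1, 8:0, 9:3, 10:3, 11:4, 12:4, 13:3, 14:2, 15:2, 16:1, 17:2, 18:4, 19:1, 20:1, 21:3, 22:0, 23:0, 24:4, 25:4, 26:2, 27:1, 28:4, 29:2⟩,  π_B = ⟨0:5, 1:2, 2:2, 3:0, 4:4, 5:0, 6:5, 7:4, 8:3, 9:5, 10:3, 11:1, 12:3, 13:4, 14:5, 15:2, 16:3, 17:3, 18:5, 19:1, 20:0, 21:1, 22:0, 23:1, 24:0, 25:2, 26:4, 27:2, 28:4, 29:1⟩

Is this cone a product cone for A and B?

Answer: VALID PRODUCT

Work:
|A|·|B| = 5·6 = 30;  |P| = 30
Check the pairing map k ↦ (π_A(k), π_B(k)):
  0 : (0,5)
  1 : (0,2)
  2 : (3,2)
  3 : (2,0)
  4 : (0,4)
  5 : (3,0)
  6 : (1,5)
  7 : (1,4)
  8 : (0,3)
  9 : (3,5)
  10 : (3,3)
  11 : (4,1)
  12 : (4,3)
  13 : (3,4)
  14 : (2,5)
  15 : (2,2)
  16 : (1,3)
  17 : (2,3)
  18 : (4,5)
  19 : (1,1)
  20 : (1,0)
  21 : (3,1)
  22 : (0,0)
  23 : (0,1)
  24 : (4,0)
  25 : (4,2)
  26 : (2,4)
  27 : (1,2)
  28 : (4,4)
  29 : (2,1)
distinct pairs in image: 30 / 30 needed
  → bijection onto A×B; projections well-typed.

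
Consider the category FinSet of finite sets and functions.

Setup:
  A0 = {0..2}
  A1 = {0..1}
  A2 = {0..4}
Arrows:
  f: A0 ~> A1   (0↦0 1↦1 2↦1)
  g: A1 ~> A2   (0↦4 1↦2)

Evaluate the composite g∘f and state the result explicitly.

Answer: (0↦4 1↦2 2↦2)

Derivation:
  0 f~>0 g~>4
  1 f~>1 g~>2
  2 f~>1 g~>2
result: (0↦4 1↦2 2↦2)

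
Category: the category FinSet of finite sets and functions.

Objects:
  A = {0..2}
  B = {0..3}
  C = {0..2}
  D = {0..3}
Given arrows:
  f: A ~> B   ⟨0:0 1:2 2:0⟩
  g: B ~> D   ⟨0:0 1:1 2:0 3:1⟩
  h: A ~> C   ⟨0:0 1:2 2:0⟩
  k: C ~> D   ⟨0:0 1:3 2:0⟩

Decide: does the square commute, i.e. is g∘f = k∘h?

Path 1 = f;g:
  0 f~>0 g~>0
  1 f~>2 g~>0
  2 f~>0 g~>0
  composite₁ = ⟨0:0 1:0 2:0⟩
Path 2 = h;k:
  0 h~>0 k~>0
  1 h~>2 k~>0
  2 h~>0 k~>0
  composite₂ = ⟨0:0 1:0 2:0⟩
Equal? equal; square commutes

Answer: COMMUTES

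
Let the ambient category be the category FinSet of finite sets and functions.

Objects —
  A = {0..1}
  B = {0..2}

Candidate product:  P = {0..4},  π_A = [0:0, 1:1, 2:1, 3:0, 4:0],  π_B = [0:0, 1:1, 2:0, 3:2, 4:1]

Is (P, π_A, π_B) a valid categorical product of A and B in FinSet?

|A|·|B| = 2·3 = 6;  |P| = 5
  → cardinalities differ; no bijection possible.

Answer: NOT A VALID PRODUCT — |P|=5 ≠ |A|·|B|=6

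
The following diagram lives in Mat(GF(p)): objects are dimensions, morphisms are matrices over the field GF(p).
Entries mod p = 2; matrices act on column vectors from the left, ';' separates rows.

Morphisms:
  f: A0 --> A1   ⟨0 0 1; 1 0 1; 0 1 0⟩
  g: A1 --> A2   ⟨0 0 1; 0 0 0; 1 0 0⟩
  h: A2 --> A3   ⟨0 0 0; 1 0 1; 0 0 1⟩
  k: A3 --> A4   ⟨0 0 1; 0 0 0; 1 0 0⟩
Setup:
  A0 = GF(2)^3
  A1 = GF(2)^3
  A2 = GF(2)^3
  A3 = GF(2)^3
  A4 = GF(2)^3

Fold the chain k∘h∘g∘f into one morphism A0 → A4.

Answer: ⟨0 0 1; 0 0 0; 0 0 0⟩

Work:
  e0=⟨1,0,0⟩ f-->⟨0,1,0⟩ g-->⟨0,0,0⟩ h-->⟨0,0,0⟩ k-->⟨0,0,0⟩
  e1=⟨0,1,0⟩ f-->⟨0,0,1⟩ g-->⟨1,0,0⟩ h-->⟨0,1,0⟩ k-->⟨0,0,0⟩
  e2=⟨0,0,1⟩ f-->⟨1,1,0⟩ g-->⟨0,0,1⟩ h-->⟨0,1,1⟩ k-->⟨1,0,0⟩
result: ⟨0 0 1; 0 0 0; 0 0 0⟩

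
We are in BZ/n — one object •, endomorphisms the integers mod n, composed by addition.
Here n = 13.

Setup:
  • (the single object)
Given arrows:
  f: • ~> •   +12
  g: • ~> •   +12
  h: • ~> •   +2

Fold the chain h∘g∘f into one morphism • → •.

Answer: +0

Derivation:
  0 +12≡12 +12≡11 +2≡0  (mod 13)
result: +0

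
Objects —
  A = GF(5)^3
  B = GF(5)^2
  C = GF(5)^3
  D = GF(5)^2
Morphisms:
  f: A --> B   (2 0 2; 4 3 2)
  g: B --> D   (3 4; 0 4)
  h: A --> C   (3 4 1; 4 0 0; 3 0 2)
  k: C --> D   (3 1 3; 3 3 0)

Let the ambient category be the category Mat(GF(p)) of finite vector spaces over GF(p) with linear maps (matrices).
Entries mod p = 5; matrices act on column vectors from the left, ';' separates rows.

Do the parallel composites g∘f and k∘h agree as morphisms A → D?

Answer: COMMUTES

Work:
1) trace f;g:
  e0=(1,0,0) f-->(2,4) g-->(2,1)
  e1=(0,1,0) f-->(0,3) g-->(2,2)
  e2=(0,0,1) f-->(2,2) g-->(4,3)
  composite₁ = (2 2 4; 1 2 3)
2) trace h;k:
  e0=(1,0,0) h-->(3,4,3) k-->(2,1)
  e1=(0,1,0) h-->(4,0,0) k-->(2,2)
  e2=(0,0,1) h-->(1,0,2) k-->(4,3)
  composite₂ = (2 2 4; 1 2 3)
Equal? same morphism ✓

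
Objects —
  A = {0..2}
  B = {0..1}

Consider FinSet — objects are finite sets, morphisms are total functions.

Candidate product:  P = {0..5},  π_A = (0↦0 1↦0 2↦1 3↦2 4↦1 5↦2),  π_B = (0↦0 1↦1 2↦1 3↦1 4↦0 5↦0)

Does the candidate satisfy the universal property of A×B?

|A|·|B| = 3·2 = 6;  |P| = 6
Check the pairing map k ↦ (π_A(k), π_B(k)):
  0 ↦ (0,0)
  1 ↦ (0,1)
  2 ↦ (1,1)
  3 ↦ (2,1)
  4 ↦ (1,0)
  5 ↦ (2,0)
distinct pairs in image: 6 / 6 needed
  → bijection onto A×B; projections well-typed.

Answer: VALID PRODUCT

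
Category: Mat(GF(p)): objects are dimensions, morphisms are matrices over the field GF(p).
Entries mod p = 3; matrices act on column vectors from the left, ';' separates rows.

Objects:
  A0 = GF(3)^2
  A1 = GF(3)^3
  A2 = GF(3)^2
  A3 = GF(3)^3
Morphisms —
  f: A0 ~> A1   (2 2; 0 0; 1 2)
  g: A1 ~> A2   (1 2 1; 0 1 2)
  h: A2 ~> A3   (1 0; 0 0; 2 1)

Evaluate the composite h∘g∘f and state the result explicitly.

Answer: (0 1; 0 0; 2 0)

Trace:
  e0=⟨1,0⟩ f~>⟨2,0,1⟩ g~>⟨0,2⟩ h~>⟨0,0,2⟩
  e1=⟨0,1⟩ f~>⟨2,0,2⟩ g~>⟨1,1⟩ h~>⟨1,0,0⟩
⟦path⟧: (0 1; 0 0; 2 0)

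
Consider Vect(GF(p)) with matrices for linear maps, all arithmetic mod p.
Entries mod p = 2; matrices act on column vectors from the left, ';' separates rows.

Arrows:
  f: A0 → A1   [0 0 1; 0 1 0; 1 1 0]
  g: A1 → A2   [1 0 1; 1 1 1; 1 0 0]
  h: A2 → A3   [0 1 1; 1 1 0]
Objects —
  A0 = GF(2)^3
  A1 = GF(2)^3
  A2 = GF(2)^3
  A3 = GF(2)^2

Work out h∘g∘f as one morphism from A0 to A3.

  e0=[1,0,0] f→[0,0,1] g→[1,1,0] h→[1,0]
  e1=[0,1,0] f→[0,1,1] g→[1,0,0] h→[0,1]
  e2=[0,0,1] f→[1,0,0] g→[1,1,1] h→[0,0]
result: [1 0 0; 0 1 0]

Answer: [1 0 0; 0 1 0]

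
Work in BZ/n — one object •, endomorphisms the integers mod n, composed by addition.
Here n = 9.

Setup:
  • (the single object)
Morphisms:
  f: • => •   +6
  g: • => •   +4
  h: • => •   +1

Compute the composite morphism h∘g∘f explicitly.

  0 +6≡6 +4≡1 +1≡2  (mod 9)
composite: +2

Answer: +2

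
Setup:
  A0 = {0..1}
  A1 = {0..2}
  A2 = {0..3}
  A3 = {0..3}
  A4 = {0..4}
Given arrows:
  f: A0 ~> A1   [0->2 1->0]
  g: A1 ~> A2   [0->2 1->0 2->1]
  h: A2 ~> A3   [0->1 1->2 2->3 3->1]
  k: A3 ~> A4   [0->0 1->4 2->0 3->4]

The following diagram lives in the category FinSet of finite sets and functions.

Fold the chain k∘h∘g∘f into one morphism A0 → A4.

  0 f~>2 g~>1 h~>2 k~>0
  1 f~>0 g~>2 h~>3 k~>4
result: [0->0 1->4]

Answer: [0->0 1->4]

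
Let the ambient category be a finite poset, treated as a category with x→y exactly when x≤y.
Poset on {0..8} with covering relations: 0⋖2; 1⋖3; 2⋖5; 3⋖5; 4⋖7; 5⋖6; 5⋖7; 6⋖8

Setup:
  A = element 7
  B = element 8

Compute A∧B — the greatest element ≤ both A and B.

Answer: A∧B = 5

Work:
Common predecessors of 7,8: {0,1,2,3,5}
  0 <= 5
  1 <= 5
  2 <= 5
  3 <= 5
  5 <= 5
glb = 5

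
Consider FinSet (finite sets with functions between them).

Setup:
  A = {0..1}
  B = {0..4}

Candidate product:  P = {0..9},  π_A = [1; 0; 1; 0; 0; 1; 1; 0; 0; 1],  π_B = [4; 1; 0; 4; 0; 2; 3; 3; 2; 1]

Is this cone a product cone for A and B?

Answer: VALID PRODUCT

Derivation:
|A|·|B| = 2·5 = 10;  |P| = 10
Check the pairing map k ↦ (π_A(k), π_B(k)):
  0 : (1,4)
  1 : (0,1)
  2 : (1,0)
  3 : (0,4)
  4 : (0,0)
  5 : (1,2)
  6 : (1,3)
  7 : (0,3)
  8 : (0,2)
  9 : (1,1)
distinct pairs in image: 10 / 10 needed
  → bijection onto A×B; projections well-typed.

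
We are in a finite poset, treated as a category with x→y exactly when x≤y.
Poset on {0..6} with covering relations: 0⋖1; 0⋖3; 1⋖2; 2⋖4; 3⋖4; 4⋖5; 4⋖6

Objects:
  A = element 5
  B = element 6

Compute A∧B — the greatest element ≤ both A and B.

Common predecessors of 5,6: {0,1,2,3,4}
  0 <= 4
  1 <= 4
  2 <= 4
  3 <= 4
  4 <= 4
glb = 4

Answer: A∧B = 4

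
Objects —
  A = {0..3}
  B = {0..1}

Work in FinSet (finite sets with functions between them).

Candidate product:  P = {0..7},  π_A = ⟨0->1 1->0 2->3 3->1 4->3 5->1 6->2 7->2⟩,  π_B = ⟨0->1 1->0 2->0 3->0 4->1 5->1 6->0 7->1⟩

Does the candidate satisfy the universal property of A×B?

|A|·|B| = 4·2 = 8;  |P| = 8
Check the pairing map k ↦ (π_A(k), π_B(k)):
  0 -> (1,1)
  1 -> (0,0)
  2 -> (3,0)
  3 -> (1,0)
  4 -> (3,1)
  5 -> (1,1)  ✗ repeats pair of k=0
  6 -> (2,0)
  7 -> (2,1)
distinct pairs in image: 7 / 8 needed
  → (1,1) hit at k=0 and k=5

Answer: NOT A VALID PRODUCT — duplicate pair at indices 5,0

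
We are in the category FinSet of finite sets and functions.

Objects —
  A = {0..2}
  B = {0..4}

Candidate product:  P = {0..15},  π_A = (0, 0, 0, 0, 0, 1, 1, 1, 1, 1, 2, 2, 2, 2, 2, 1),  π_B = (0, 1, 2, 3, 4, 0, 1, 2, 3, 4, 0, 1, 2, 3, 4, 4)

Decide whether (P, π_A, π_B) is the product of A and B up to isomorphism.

|A|·|B| = 3·5 = 15;  |P| = 16
  → cardinalities differ; no bijection possible.

Answer: NOT A VALID PRODUCT — |P|=16 ≠ |A|·|B|=15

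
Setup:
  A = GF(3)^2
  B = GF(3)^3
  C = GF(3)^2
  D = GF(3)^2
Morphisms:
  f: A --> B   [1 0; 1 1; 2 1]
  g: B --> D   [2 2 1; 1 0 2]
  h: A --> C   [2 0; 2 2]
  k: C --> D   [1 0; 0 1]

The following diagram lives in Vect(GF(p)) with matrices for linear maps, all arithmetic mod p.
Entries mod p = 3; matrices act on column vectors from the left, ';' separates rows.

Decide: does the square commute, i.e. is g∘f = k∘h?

Path 1 = f;g:
  e0=[1,0] f-->[1,1,2] g-->[0,2]
  e1=[0,1] f-->[0,1,1] g-->[0,2]
  ⟦path⟧₁ = [0 0; 2 2]
Path 2 = h;k:
  e0=[1,0] h-->[2,2] k-->[2,2]
  e1=[0,1] h-->[0,2] k-->[0,2]
  ⟦path⟧₂ = [2 0; 2 2]
Equal? differ; not commutative

Answer: DOES NOT COMMUTE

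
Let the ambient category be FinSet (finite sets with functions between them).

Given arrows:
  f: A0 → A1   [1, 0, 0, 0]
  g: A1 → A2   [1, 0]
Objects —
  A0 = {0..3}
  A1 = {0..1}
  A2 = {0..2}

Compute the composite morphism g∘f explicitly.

Answer: [0, 1, 1, 1]

Trace:
  0 f→1 g→0
  1 f→0 g→1
  2 f→0 g→1
  3 f→0 g→1
composite: [0, 1, 1, 1]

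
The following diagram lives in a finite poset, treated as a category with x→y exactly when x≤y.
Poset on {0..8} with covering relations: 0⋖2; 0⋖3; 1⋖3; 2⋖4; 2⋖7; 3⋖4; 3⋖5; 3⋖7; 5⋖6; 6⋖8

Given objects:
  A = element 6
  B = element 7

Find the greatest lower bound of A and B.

{x : x<=A ∧ x<=B} = {0,1,3}  (A=6, B=7)
  0 <= 3
  1 <= 3
  3 <= 3
glb = 3

Answer: A∧B = 3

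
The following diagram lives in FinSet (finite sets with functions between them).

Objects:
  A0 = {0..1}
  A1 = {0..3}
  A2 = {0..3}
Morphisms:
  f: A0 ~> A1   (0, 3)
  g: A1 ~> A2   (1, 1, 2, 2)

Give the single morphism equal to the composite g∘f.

  0 f~>0 g~>1
  1 f~>3 g~>2
⟦path⟧: (1, 2)

Answer: (1, 2)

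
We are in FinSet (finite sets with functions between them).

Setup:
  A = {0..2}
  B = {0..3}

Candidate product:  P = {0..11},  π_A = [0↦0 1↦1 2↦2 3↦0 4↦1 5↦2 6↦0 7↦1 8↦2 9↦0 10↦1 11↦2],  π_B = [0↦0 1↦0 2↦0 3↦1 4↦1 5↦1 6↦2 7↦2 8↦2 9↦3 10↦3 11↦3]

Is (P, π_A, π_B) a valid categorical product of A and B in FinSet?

Answer: VALID PRODUCT

Trace:
|A|·|B| = 3·4 = 12;  |P| = 12
Check the pairing map k ↦ (π_A(k), π_B(k)):
  0 ↦ (0,0)
  1 ↦ (1,0)
  2 ↦ (2,0)
  3 ↦ (0,1)
  4 ↦ (1,1)
  5 ↦ (2,1)
  6 ↦ (0,2)
  7 ↦ (1,2)
  8 ↦ (2,2)
  9 ↦ (0,3)
  10 ↦ (1,3)
  11 ↦ (2,3)
distinct pairs in image: 12 / 12 needed
  → bijection onto A×B; projections well-typed.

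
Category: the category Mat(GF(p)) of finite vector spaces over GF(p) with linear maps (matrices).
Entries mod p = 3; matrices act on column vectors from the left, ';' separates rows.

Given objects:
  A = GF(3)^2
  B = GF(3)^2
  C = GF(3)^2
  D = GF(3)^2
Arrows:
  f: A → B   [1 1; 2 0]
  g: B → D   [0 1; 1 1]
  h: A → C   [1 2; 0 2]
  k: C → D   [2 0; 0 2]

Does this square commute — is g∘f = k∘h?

1) trace f;g:
  e0=(1,0) f→(1,2) g→(2,0)
  e1=(0,1) f→(1,0) g→(0,1)
  result₁ = [2 0; 0 1]
2) trace h;k:
  e0=(1,0) h→(1,0) k→(2,0)
  e1=(0,1) h→(2,2) k→(1,1)
  result₂ = [2 1; 0 1]
Equal? NO — does not commute

Answer: DOES NOT COMMUTE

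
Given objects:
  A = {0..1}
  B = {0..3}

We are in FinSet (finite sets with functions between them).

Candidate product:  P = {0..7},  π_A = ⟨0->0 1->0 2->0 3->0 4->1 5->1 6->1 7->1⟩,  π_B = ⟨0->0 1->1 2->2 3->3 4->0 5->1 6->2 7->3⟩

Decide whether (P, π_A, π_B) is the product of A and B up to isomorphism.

Answer: VALID PRODUCT

Work:
|A|·|B| = 2·4 = 8;  |P| = 8
Check the pairing map k ↦ (π_A(k), π_B(k)):
  0 -> (0,0)
  1 -> (0,1)
  2 -> (0,2)
  3 -> (0,3)
  4 -> (1,0)
  5 -> (1,1)
  6 -> (1,2)
  7 -> (1,3)
distinct pairs in image: 8 / 8 needed
  → bijection onto A×B; projections well-typed.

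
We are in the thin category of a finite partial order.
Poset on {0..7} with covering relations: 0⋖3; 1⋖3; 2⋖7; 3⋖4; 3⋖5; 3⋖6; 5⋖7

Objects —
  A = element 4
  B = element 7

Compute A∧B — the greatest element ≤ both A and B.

Lower bounds of A=4 and B=7: {0,1,3}
  0 ≤ 3
  1 ≤ 3
  3 ≤ 3
glb = 3

Answer: A∧B = 3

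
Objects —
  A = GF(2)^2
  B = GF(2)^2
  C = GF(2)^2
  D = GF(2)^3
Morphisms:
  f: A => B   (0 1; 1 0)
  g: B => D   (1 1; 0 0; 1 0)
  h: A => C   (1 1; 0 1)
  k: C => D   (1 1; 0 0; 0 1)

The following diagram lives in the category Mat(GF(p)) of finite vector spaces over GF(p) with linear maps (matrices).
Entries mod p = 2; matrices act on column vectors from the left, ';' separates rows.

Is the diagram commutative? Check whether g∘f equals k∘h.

Answer: DOES NOT COMMUTE

Derivation:
1) trace f;g:
  e0=(1,0) f=>(0,1) g=>(1,0,0)
  e1=(0,1) f=>(1,0) g=>(1,0,1)
  result₁ = (1 1; 0 0; 0 1)
2) trace h;k:
  e0=(1,0) h=>(1,0) k=>(1,0,0)
  e1=(0,1) h=>(1,1) k=>(0,0,1)
  result₂ = (1 0; 0 0; 0 1)
Equal? differ; not commutative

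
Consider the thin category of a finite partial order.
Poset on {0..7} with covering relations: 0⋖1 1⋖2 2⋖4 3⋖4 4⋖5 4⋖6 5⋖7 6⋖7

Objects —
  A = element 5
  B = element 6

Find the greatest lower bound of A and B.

Answer: A∧B = 4

Derivation:
Common predecessors of 5,6: {0,1,2,3,4}
  0 <= 4
  1 <= 4
  2 <= 4
  3 <= 4
  4 <= 4
glb = 4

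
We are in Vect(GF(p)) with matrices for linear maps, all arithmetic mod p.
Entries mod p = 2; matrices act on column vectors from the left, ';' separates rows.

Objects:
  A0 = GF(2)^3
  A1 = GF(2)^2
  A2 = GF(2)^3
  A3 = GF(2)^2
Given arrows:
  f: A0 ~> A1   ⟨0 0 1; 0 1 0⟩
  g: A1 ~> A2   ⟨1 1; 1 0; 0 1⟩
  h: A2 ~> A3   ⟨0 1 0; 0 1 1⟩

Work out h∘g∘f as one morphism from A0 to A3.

  e0=(1,0,0) f~>(0,0) g~>(0,0,0) h~>(0,0)
  e1=(0,1,0) f~>(0,1) g~>(1,0,1) h~>(0,1)
  e2=(0,0,1) f~>(1,0) g~>(1,1,0) h~>(1,1)
result: ⟨0 0 1; 0 1 1⟩

Answer: ⟨0 0 1; 0 1 1⟩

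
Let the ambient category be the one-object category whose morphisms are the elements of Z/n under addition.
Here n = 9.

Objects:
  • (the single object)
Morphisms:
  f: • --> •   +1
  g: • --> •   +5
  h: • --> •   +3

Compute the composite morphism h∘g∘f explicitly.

Answer: +0

Trace:
  0 +1≡1 +5≡6 +3≡0  (mod 9)
⟦path⟧: +0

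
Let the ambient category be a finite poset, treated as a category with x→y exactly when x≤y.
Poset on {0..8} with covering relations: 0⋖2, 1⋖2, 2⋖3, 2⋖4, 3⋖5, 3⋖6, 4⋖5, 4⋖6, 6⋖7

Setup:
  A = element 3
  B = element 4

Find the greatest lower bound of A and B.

Answer: A∧B = 2

Work:
Lower bounds of A=3 and B=4: {0,1,2}
  0 ⊑ 2
  1 ⊑ 2
  2 ⊑ 2
glb = 2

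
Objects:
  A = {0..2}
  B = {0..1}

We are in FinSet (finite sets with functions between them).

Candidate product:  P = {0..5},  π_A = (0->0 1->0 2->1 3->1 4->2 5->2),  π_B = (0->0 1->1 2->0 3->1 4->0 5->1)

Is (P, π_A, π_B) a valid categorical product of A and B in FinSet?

|A|·|B| = 3·2 = 6;  |P| = 6
Check the pairing map k ↦ (π_A(k), π_B(k)):
  0 -> (0,0)
  1 -> (0,1)
  2 -> (1,0)
  3 -> (1,1)
  4 -> (2,0)
  5 -> (2,1)
distinct pairs in image: 6 / 6 needed
  → bijection onto A×B; projections well-typed.

Answer: VALID PRODUCT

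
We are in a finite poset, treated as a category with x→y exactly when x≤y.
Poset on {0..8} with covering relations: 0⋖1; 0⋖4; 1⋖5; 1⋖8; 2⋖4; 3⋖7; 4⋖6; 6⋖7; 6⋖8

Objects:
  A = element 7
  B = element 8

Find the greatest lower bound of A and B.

Lower bounds of A=7 and B=8: {0,2,4,6}
  0 <= 6
  2 <= 6
  4 <= 6
  6 <= 6
glb = 6

Answer: A∧B = 6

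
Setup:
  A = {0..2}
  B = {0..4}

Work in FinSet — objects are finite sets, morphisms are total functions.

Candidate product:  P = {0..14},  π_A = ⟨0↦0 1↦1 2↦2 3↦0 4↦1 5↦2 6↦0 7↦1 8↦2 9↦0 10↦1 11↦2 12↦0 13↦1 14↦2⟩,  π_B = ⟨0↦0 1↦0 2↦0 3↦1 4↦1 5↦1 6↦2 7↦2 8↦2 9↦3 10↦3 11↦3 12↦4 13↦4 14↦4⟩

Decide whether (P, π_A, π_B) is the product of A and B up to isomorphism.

Answer: VALID PRODUCT

Work:
|A|·|B| = 3·5 = 15;  |P| = 15
Check the pairing map k ↦ (π_A(k), π_B(k)):
  0 ↦ (0,0)
  1 ↦ (1,0)
  2 ↦ (2,0)
  3 ↦ (0,1)
  4 ↦ (1,1)
  5 ↦ (2,1)
  6 ↦ (0,2)
  7 ↦ (1,2)
  8 ↦ (2,2)
  9 ↦ (0,3)
  10 ↦ (1,3)
  11 ↦ (2,3)
  12 ↦ (0,4)
  13 ↦ (1,4)
  14 ↦ (2,4)
distinct pairs in image: 15 / 15 needed
  → bijection onto A×B; projections well-typed.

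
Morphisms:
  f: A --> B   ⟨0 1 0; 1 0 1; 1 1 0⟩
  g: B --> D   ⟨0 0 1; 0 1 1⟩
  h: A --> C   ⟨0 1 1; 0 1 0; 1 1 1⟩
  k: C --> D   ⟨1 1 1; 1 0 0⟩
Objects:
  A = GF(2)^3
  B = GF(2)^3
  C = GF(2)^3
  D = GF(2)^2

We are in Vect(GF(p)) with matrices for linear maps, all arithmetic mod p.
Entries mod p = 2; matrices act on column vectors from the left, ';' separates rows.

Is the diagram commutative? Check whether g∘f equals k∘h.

Answer: COMMUTES

Work:
Along f;g (path 1):
  e0=⟨1,0,0⟩ f-->⟨0,1,1⟩ g-->⟨1,0⟩
  e1=⟨0,1,0⟩ f-->⟨1,0,1⟩ g-->⟨1,1⟩
  e2=⟨0,0,1⟩ f-->⟨0,1,0⟩ g-->⟨0,1⟩
  composite₁ = ⟨1 1 0; 0 1 1⟩
Along h;k (path 2):
  e0=⟨1,0,0⟩ h-->⟨0,0,1⟩ k-->⟨1,0⟩
  e1=⟨0,1,0⟩ h-->⟨1,1,1⟩ k-->⟨1,1⟩
  e2=⟨0,0,1⟩ h-->⟨1,0,1⟩ k-->⟨0,1⟩
  composite₂ = ⟨1 1 0; 0 1 1⟩
Equal? YES — commutes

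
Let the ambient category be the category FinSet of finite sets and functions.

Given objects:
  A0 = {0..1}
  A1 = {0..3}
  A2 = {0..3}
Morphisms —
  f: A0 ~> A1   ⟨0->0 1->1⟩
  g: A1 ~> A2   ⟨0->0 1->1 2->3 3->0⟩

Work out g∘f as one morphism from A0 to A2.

  0 f~>0 g~>0
  1 f~>1 g~>1
composite: ⟨0->0 1->1⟩

Answer: ⟨0->0 1->1⟩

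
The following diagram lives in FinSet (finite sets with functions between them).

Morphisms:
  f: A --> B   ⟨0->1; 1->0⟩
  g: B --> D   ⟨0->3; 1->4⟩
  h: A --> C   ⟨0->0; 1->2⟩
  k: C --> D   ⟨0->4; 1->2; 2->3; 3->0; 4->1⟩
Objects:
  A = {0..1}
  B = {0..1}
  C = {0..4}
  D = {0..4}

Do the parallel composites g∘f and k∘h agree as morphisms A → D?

Answer: COMMUTES

Work:
Path 1 = f;g:
  0 f-->1 g-->4
  1 f-->0 g-->3
  ⟦path⟧₁ = ⟨0->4; 1->3⟩
Path 2 = h;k:
  0 h-->0 k-->4
  1 h-->2 k-->3
  ⟦path⟧₂ = ⟨0->4; 1->3⟩
Equal? same morphism ✓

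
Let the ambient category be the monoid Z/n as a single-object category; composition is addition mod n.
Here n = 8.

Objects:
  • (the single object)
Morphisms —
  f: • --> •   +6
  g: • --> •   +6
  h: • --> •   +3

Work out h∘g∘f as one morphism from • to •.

  0 +6≡6 +6≡4 +3≡7  (mod 8)
composite: +7

Answer: +7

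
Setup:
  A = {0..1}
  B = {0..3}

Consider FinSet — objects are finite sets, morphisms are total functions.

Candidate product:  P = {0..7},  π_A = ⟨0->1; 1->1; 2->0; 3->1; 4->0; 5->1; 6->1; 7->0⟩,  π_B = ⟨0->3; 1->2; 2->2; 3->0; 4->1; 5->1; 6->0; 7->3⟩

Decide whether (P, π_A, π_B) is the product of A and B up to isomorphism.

Answer: NOT A VALID PRODUCT — duplicate pair at indices 6,3

Derivation:
|A|·|B| = 2·4 = 8;  |P| = 8
Check the pairing map k ↦ (π_A(k), π_B(k)):
  0 -> (1,3)
  1 -> (1,2)
  2 -> (0,2)
  3 -> (1,0)
  4 -> (0,1)
  5 -> (1,1)
  6 -> (1,0)  ✗ repeats pair of k=3
  7 -> (0,3)
distinct pairs in image: 7 / 8 needed
  → (1,0) hit at k=3 and k=6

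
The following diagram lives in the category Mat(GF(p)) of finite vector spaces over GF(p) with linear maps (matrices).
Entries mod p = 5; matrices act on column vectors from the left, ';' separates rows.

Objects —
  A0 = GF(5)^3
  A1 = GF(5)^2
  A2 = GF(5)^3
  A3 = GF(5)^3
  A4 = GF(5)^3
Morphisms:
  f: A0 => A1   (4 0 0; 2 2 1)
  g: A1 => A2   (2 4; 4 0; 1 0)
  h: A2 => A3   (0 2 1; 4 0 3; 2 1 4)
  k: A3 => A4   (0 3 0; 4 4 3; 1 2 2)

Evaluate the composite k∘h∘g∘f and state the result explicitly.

  e0=[1,0,0] f=>[4,2] g=>[1,1,4] h=>[1,1,4] k=>[3,0,1]
  e1=[0,1,0] f=>[0,2] g=>[3,0,0] h=>[0,2,1] k=>[1,1,1]
  e2=[0,0,1] f=>[0,1] g=>[4,0,0] h=>[0,1,3] k=>[3,3,3]
composite: (3 1 3; 0 1 3; 1 1 3)

Answer: (3 1 3; 0 1 3; 1 1 3)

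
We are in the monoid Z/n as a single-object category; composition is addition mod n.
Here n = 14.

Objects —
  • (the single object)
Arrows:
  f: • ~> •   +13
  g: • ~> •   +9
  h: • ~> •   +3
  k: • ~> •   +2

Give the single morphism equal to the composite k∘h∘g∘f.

  0 +13≡13 +9≡8 +3≡11 +2≡13  (mod 14)
⟦path⟧: +13

Answer: +13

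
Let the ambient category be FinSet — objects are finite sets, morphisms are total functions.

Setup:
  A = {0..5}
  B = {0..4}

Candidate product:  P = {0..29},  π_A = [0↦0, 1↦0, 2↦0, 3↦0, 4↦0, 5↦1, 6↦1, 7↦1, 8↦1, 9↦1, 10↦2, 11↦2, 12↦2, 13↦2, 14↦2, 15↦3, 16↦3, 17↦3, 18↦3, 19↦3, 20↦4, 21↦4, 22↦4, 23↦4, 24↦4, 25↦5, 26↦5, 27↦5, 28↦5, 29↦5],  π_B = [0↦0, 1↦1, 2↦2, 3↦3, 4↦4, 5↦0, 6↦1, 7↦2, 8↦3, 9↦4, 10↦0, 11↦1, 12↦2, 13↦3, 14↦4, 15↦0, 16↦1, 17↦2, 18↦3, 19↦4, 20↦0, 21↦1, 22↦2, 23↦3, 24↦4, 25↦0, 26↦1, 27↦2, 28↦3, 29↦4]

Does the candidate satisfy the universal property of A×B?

Answer: VALID PRODUCT

Derivation:
|A|·|B| = 6·5 = 30;  |P| = 30
Check the pairing map k ↦ (π_A(k), π_B(k)):
  0 ↦ (0,0)
  1 ↦ (0,1)
  2 ↦ (0,2)
  3 ↦ (0,3)
  4 ↦ (0,4)
  5 ↦ (1,0)
  6 ↦ (1,1)
  7 ↦ (1,2)
  8 ↦ (1,3)
  9 ↦ (1,4)
  10 ↦ (2,0)
  11 ↦ (2,1)
  12 ↦ (2,2)
  13 ↦ (2,3)
  14 ↦ (2,4)
  15 ↦ (3,0)
  16 ↦ (3,1)
  17 ↦ (3,2)
  18 ↦ (3,3)
  19 ↦ (3,4)
  20 ↦ (4,0)
  21 ↦ (4,1)
  22 ↦ (4,2)
  23 ↦ (4,3)
  24 ↦ (4,4)
  25 ↦ (5,0)
  26 ↦ (5,1)
  27 ↦ (5,2)
  28 ↦ (5,3)
  29 ↦ (5,4)
distinct pairs in image: 30 / 30 needed
  → bijection onto A×B; projections well-typed.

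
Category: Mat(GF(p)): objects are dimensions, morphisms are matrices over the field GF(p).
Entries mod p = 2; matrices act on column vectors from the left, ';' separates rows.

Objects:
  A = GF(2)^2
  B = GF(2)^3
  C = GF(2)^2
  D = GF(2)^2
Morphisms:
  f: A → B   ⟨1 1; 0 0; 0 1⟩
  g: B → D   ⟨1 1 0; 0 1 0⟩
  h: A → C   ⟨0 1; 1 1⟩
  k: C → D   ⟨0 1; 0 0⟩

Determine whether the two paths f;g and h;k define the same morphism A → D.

Answer: COMMUTES

Derivation:
Along f;g (path 1):
  e0=[1,0] f→[1,0,0] g→[1,0]
  e1=[0,1] f→[1,0,1] g→[1,0]
  result₁ = ⟨1 1; 0 0⟩
Along h;k (path 2):
  e0=[1,0] h→[0,1] k→[1,0]
  e1=[0,1] h→[1,1] k→[1,0]
  result₂ = ⟨1 1; 0 0⟩
Equal? YES — commutes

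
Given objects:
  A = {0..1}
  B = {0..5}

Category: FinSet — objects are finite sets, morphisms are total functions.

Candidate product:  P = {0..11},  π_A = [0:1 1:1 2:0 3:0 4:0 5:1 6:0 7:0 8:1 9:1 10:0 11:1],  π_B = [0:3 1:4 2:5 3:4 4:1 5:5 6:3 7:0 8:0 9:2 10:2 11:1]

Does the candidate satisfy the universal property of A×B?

|A|·|B| = 2·6 = 12;  |P| = 12
Check the pairing map k ↦ (π_A(k), π_B(k)):
  0 : (1,3)
  1 : (1,4)
  2 : (0,5)
  3 : (0,4)
  4 : (0,1)
  5 : (1,5)
  6 : (0,3)
  7 : (0,0)
  8 : (1,0)
  9 : (1,2)
  10 : (0,2)
  11 : (1,1)
distinct pairs in image: 12 / 12 needed
  → bijection onto A×B; projections well-typed.

Answer: VALID PRODUCT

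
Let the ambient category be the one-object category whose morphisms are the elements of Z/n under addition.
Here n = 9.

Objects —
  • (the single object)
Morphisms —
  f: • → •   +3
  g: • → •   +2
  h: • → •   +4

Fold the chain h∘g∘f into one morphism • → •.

Answer: +0

Derivation:
  0 +3≡3 +2≡5 +4≡0  (mod 9)
⟦path⟧: +0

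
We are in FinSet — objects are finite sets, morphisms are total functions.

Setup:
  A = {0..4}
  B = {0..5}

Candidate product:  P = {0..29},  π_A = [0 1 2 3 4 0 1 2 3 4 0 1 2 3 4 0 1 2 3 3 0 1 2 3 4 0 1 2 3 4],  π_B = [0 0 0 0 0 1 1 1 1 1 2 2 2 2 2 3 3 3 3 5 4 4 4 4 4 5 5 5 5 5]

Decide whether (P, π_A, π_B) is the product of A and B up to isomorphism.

|A|·|B| = 5·6 = 30;  |P| = 30
Check the pairing map k ↦ (π_A(k), π_B(k)):
  0 ↦ (0,0)
  1 ↦ (1,0)
  2 ↦ (2,0)
  3 ↦ (3,0)
  4 ↦ (4,0)
  5 ↦ (0,1)
  6 ↦ (1,1)
  7 ↦ (2,1)
  8 ↦ (3,1)
  9 ↦ (4,1)
  10 ↦ (0,2)
  11 ↦ (1,2)
  12 ↦ (2,2)
  13 ↦ (3,2)
  14 ↦ (4,2)
  15 ↦ (0,3)
  16 ↦ (1,3)
  17 ↦ (2,3)
  18 ↦ (3,3)
  19 ↦ (3,5)
  20 ↦ (0,4)
  21 ↦ (1,4)
  22 ↦ (2,4)
  23 ↦ (3,4)
  24 ↦ (4,4)
  25 ↦ (0,5)
  26 ↦ (1,5)
  27 ↦ (2,5)
  28 ↦ (3,5)  ✗ repeats pair of k=19
  29 ↦ (4,5)
distinct pairs in image: 29 / 30 needed
  → (3,5) hit at k=19 and k=28

Answer: NOT A VALID PRODUCT — duplicate pair at indices 28,19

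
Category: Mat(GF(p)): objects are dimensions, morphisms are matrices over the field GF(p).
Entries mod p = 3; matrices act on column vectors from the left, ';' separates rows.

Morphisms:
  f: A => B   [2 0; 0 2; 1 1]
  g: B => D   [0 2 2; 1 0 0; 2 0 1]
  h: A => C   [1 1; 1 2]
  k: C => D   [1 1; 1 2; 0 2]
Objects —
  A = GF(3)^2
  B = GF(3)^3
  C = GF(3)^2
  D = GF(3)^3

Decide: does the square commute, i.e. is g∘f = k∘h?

Along f;g (path 1):
  e0=(1,0) f=>(2,0,1) g=>(2,2,2)
  e1=(0,1) f=>(0,2,1) g=>(0,0,1)
  composite₁ = [2 0; 2 0; 2 1]
Along h;k (path 2):
  e0=(1,0) h=>(1,1) k=>(2,0,2)
  e1=(0,1) h=>(1,2) k=>(0,2,1)
  composite₂ = [2 0; 0 2; 2 1]
Equal? NO — does not commute

Answer: DOES NOT COMMUTE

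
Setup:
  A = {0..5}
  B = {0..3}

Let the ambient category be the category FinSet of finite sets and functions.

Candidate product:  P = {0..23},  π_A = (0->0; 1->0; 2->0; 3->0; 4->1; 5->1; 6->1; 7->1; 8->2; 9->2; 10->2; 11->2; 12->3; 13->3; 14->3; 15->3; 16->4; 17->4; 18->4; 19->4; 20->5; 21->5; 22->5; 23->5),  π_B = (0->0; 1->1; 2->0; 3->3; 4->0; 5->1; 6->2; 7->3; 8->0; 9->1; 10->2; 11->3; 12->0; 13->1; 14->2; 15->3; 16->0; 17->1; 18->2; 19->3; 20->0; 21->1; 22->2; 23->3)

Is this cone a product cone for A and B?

Answer: NOT A VALID PRODUCT — duplicate pair at indices 0,2

Work:
|A|·|B| = 6·4 = 24;  |P| = 24
Check the pairing map k ↦ (π_A(k), π_B(k)):
  0 -> (0,0)
  1 -> (0,1)
  2 -> (0,0)  ✗ repeats pair of k=0
  3 -> (0,3)
  4 -> (1,0)
  5 -> (1,1)
  6 -> (1,2)
  7 -> (1,3)
  8 -> (2,0)
  9 -> (2,1)
  10 -> (2,2)
  11 -> (2,3)
  12 -> (3,0)
  13 -> (3,1)
  14 -> (3,2)
  15 -> (3,3)
  16 -> (4,0)
  17 -> (4,1)
  18 -> (4,2)
  19 -> (4,3)
  20 -> (5,0)
  21 -> (5,1)
  22 -> (5,2)
  23 -> (5,3)
distinct pairs in image: 23 / 24 needed
  → (0,0) hit at k=0 and k=2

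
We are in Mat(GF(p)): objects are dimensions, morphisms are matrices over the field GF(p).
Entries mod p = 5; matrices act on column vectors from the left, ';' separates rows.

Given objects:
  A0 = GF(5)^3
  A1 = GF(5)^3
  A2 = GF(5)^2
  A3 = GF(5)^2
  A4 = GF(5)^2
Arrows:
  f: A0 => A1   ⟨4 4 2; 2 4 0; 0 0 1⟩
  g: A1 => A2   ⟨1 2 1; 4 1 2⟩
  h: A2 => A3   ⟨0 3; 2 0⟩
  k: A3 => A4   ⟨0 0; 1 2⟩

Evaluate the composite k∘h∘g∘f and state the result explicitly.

  e0=⟨1,0,0⟩ f=>⟨4,2,0⟩ g=>⟨3,3⟩ h=>⟨4,1⟩ k=>⟨0,1⟩
  e1=⟨0,1,0⟩ f=>⟨4,4,0⟩ g=>⟨2,0⟩ h=>⟨0,4⟩ k=>⟨0,3⟩
  e2=⟨0,0,1⟩ f=>⟨2,0,1⟩ g=>⟨3,0⟩ h=>⟨0,1⟩ k=>⟨0,2⟩
result: ⟨0 0 0; 1 3 2⟩

Answer: ⟨0 0 0; 1 3 2⟩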